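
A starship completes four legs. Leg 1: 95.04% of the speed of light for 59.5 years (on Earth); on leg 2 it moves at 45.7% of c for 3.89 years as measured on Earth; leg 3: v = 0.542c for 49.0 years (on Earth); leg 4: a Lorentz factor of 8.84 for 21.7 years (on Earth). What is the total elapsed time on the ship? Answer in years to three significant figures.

Leg 1: β = 0.9504; γ = 1/√(1 − 0.9504²) = 1/√0.09674 = 3.215; τ_1 = 59.5/3.215 = 18.51 years.
Leg 2: β = 0.457; γ = 1/√(1 − 0.457²) = 1/√0.7912 = 1.124; τ_2 = 3.89/1.124 = 3.460 years.
Leg 3: γ = 1/√(1 − 0.542²) = 1/√0.7062 = 1.190; τ_3 = 49.0/1.190 = 41.18 years.
Leg 4: γ = 8.84; τ_4 = 21.7/8.840 = 2.455 years.
Total: 18.51 + 3.460 + 41.18 + 2.455 years.

τ = 65.6 years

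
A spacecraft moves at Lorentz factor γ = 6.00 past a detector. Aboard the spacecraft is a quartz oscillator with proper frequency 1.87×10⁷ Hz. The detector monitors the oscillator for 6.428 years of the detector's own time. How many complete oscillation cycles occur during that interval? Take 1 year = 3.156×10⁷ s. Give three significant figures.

N = 6.32×10¹⁴

γ = 6.00
During 6.428 years of lab time, the oscillator's proper time advances by τ = Δt/γ = 6.428/6.000 = 1.071 years = 3.381×10⁷ s.
N = f × τ = 1.87×10⁷ × 3.381×10⁷ = 6.323×10¹⁴.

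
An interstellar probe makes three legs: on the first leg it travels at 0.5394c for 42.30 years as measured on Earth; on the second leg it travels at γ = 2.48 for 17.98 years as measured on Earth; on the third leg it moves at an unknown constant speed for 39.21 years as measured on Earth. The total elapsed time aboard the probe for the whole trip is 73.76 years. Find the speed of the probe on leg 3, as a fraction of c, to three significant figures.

Leg 1: γ = 1/√(1 − 0.5394²) = 1/√0.7090 = 1.188; τ_1 = 42.30/1.188 = 35.62 years.
Leg 2: γ = 2.48; τ_2 = 17.98/2.480 = 7.250 years.
Leg 3: speed unknown; τ_3 = 39.21/γ_3.
Total proper time: 35.62 + 7.250 + τ_3 = 73.76, so τ_3 = 73.76 − 42.87 = 30.89 years.
γ_3 = 39.21/30.89 = 1.269; β = √(1 − 1/γ²) = √0.3793.

β = 0.616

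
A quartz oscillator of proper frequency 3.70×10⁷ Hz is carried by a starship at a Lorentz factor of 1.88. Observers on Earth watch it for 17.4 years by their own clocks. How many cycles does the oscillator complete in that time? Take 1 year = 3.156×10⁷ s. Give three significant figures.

N = 1.08×10¹⁶

γ = 1.88
During 17.4 years of lab time, the oscillator's proper time advances by τ = Δt/γ = 17.4/1.880 = 9.255 years = 2.921×10⁸ s.
N = f × τ = 3.70×10⁷ × 2.921×10⁸ = 1.081×10¹⁶.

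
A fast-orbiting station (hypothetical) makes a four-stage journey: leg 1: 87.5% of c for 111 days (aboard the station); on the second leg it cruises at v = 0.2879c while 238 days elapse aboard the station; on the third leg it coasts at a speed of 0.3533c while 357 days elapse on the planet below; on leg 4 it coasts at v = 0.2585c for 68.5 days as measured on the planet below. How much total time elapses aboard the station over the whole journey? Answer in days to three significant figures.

τ = 749 days

Leg 1: 111 days is already measured aboard the station.
Leg 2: 238 days is already measured aboard the station.
Leg 3: γ = 1/√(1 − 0.3533²) = 1/√0.8752 = 1.069; τ_3 = 357/1.069 = 334.0 days.
Leg 4: γ = 1/√(1 − 0.2585²) = 1/√0.9332 = 1.035; τ_4 = 68.5/1.035 = 66.17 days.
Total: 111.0 + 238.0 + 334.0 + 66.17 days.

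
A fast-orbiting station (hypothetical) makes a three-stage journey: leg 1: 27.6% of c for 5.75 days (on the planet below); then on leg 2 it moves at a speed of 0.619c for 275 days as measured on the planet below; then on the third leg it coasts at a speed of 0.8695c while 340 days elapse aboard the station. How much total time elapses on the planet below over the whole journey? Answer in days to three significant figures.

Leg 1: 5.75 days is already measured on the planet below.
Leg 2: 275 days is already measured on the planet below.
Leg 3: γ = 1/√(1 − 0.8695²) = 1/√0.2440 = 2.025; Δt_3 = 2.025 × 340 = 688.4 days.
Total: 5.750 + 275.0 + 688.4 days.

Δt = 969 days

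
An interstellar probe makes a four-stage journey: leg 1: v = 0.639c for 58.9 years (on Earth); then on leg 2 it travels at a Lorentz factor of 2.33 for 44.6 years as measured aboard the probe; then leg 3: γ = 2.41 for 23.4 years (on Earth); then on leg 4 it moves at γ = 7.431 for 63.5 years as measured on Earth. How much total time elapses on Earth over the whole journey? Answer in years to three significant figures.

Leg 1: 58.9 years is already measured on Earth.
Leg 2: γ = 2.33; Δt_2 = 2.330 × 44.6 = 103.9 years.
Leg 3: 23.4 years is already measured on Earth.
Leg 4: 63.5 years is already measured on Earth.
Total: 58.90 + 103.9 + 23.40 + 63.50 years.

Δt = 250 years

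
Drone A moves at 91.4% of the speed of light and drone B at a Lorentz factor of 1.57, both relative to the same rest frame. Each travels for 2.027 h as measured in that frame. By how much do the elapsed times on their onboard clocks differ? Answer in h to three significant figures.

A: β = 0.914; γ = 1/√(1 − 0.914²) = 1/√0.1646 = 2.465; τ_A = 2.027/2.465 = 0.8224 h.
B: γ = 1.57; τ_B = 2.027/1.570 = 1.291 h.

|τ_A − τ_B| = 0.469 h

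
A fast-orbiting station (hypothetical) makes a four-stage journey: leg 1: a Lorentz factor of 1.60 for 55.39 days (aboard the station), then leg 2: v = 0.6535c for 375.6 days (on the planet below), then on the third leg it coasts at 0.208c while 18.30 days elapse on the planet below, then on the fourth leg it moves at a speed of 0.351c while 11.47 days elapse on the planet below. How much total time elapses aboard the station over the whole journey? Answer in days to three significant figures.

τ = 368 days

Leg 1: 55.39 days is already measured aboard the station.
Leg 2: γ = 1/√(1 − 0.6535²) = 1/√0.5729 = 1.321; τ_2 = 375.6/1.321 = 284.3 days.
Leg 3: γ = 1/√(1 − 0.208²) = 1/√0.9567 = 1.022; τ_3 = 18.30/1.022 = 17.90 days.
Leg 4: γ = 1/√(1 − 0.351²) = 1/√0.8768 = 1.068; τ_4 = 11.47/1.068 = 10.74 days.
Total: 55.39 + 284.3 + 17.90 + 10.74 days.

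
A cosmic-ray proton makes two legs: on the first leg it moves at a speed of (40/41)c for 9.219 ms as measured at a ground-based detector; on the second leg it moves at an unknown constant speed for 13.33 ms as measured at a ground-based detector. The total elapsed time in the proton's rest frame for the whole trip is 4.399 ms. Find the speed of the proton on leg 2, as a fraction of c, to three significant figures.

β = 0.984

Leg 1: γ = 1/√(1 − (40/41)²) = 41/9 ≈ 4.556; τ_1 = 9.219/4.556 = 2.024 ms.
Leg 2: speed unknown; τ_2 = 13.33/γ_2.
Total proper time: 2.024 + τ_2 = 4.399, so τ_2 = 4.399 − 2.024 = 2.375 ms.
γ_2 = 13.33/2.375 = 5.612; β = √(1 − 1/γ²) = √0.9682.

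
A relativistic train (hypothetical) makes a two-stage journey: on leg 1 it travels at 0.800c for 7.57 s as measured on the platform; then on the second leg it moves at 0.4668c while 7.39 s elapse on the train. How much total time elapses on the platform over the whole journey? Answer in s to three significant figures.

Δt = 15.9 s

Leg 1: 7.57 s is already measured on the platform.
Leg 2: γ = 1/√(1 − 0.4668²) = 1/√0.7821 = 1.131; Δt_2 = 1.131 × 7.39 = 8.356 s.
Total: 7.570 + 8.356 s.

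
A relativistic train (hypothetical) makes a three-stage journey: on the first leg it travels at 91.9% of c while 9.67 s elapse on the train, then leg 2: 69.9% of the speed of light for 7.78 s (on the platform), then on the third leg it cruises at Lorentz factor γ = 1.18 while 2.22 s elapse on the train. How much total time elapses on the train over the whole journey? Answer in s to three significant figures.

τ = 17.5 s

Leg 1: 9.67 s is already measured on the train.
Leg 2: β = 0.699; γ = 1/√(1 − 0.699²) = 1/√0.5114 = 1.398; τ_2 = 7.78/1.398 = 5.564 s.
Leg 3: 2.22 s is already measured on the train.
Total: 9.670 + 5.564 + 2.220 s.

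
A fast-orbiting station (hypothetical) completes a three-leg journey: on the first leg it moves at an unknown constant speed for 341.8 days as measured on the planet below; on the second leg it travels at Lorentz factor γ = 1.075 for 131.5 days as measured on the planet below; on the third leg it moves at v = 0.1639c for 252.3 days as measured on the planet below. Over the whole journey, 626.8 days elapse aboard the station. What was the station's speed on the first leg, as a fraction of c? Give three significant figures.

β = 0.664

Leg 1: speed unknown; τ_1 = 341.8/γ_1.
Leg 2: γ = 1.075; τ_2 = 131.5/1.075 = 122.3 days.
Leg 3: γ = 1/√(1 − 0.1639²) = 1/√0.9731 = 1.014; τ_3 = 252.3/1.014 = 248.9 days.
Total proper time: τ_1 + 122.3 + 248.9 = 626.8, so τ_1 = 626.8 − 371.2 = 255.6 days.
γ_1 = 341.8/255.6 = 1.337; β = √(1 − 1/γ²) = √0.4408.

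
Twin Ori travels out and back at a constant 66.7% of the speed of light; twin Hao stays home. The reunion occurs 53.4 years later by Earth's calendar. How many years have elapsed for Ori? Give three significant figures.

β = 0.667; γ = 1/√(1 − 0.667²) = 1/√0.5551 = 1.342
Ori's clock measures proper time along the trip: τ = Δt/γ = 53.4/1.342 years.

τ = 39.8 years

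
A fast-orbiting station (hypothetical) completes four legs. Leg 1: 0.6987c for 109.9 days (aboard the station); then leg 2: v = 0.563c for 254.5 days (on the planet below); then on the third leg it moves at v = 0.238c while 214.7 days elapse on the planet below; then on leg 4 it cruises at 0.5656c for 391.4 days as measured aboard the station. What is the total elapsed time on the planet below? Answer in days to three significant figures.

Leg 1: γ = 1/√(1 − 0.6987²) = 1/√0.5118 = 1.398; Δt_1 = 1.398 × 109.9 = 153.6 days.
Leg 2: 254.5 days is already measured on the planet below.
Leg 3: 214.7 days is already measured on the planet below.
Leg 4: γ = 1/√(1 − 0.5656²) = 1/√0.6801 = 1.213; Δt_4 = 1.213 × 391.4 = 474.6 days.
Total: 153.6 + 254.5 + 214.7 + 474.6 days.

Δt = 1100 days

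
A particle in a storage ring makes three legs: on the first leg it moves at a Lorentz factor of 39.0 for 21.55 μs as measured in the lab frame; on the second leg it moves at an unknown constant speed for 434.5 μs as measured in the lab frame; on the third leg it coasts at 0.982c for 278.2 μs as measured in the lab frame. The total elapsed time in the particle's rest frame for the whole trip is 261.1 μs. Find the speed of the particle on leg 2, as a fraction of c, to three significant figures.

Leg 1: γ = 39.0; τ_1 = 21.55/39.00 = 0.5526 μs.
Leg 2: speed unknown; τ_2 = 434.5/γ_2.
Leg 3: γ = 1/√(1 − 0.982²) = 1/√0.03568 = 5.294; τ_3 = 278.2/5.294 = 52.55 μs.
Total proper time: 0.5526 + τ_2 + 52.55 = 261.1, so τ_2 = 261.1 − 53.10 = 208.0 μs.
γ_2 = 434.5/208.0 = 2.089; β = √(1 − 1/γ²) = √0.7708.

β = 0.878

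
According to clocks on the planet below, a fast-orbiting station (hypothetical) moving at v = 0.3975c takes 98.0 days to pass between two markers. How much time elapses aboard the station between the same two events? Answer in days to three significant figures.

τ = 89.9 days

γ = 1/√(1 − 0.3975²) = 1/√0.8420 = 1.090
The interval measured on the planet below is the dilated one; the clock aboard the station measures the proper time τ = Δt/γ = 98.0/1.090 days.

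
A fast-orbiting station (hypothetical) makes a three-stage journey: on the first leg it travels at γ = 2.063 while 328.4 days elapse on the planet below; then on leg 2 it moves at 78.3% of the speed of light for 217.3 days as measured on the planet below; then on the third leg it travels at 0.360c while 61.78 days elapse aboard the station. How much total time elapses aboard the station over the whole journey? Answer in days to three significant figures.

Leg 1: γ = 2.063; τ_1 = 328.4/2.063 = 159.2 days.
Leg 2: β = 0.783; γ = 1/√(1 − 0.783²) = 1/√0.3869 = 1.608; τ_2 = 217.3/1.608 = 135.2 days.
Leg 3: 61.78 days is already measured aboard the station.
Total: 159.2 + 135.2 + 61.78 days.

τ = 356 days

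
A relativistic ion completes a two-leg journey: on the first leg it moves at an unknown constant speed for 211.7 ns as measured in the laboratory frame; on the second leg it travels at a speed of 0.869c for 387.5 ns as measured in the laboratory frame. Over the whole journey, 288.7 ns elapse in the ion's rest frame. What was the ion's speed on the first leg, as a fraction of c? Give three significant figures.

β = 0.889

Leg 1: speed unknown; τ_1 = 211.7/γ_1.
Leg 2: γ = 1/√(1 − 0.869²) = 1/√0.2448 = 2.021; τ_2 = 387.5/2.021 = 191.7 ns.
Total proper time: τ_1 + 191.7 = 288.7, so τ_1 = 288.7 − 191.7 = 96.96 ns.
γ_1 = 211.7/96.96 = 2.183; β = √(1 − 1/γ²) = √0.7902.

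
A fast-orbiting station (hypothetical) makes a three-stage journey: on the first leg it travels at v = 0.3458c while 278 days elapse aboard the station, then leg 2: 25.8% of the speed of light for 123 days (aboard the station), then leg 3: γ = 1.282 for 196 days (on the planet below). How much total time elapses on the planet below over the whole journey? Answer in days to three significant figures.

Leg 1: γ = 1/√(1 − 0.3458²) = 1/√0.8804 = 1.066; Δt_1 = 1.066 × 278 = 296.3 days.
Leg 2: β = 0.258; γ = 1/√(1 − 0.258²) = 1/√0.9334 = 1.035; Δt_2 = 1.035 × 123 = 127.3 days.
Leg 3: 196 days is already measured on the planet below.
Total: 296.3 + 127.3 + 196.0 days.

Δt = 620 days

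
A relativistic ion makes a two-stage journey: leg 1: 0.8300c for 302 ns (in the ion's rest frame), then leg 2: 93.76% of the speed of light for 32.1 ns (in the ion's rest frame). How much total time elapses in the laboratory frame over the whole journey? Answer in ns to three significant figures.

Δt = 634 ns

Leg 1: γ = 1/√(1 − 0.8300²) = 1/√0.3111 = 1.793; Δt_1 = 1.793 × 302 = 541.4 ns.
Leg 2: β = 0.9376; γ = 1/√(1 − 0.9376²) = 1/√0.1209 = 2.876; Δt_2 = 2.876 × 32.1 = 92.32 ns.
Total: 541.4 + 92.32 ns.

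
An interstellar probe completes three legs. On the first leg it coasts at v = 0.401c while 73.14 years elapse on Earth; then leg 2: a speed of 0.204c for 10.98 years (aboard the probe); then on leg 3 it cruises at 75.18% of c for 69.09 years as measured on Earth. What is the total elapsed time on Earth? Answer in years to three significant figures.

Leg 1: 73.14 years is already measured on Earth.
Leg 2: γ = 1/√(1 − 0.204²) = 1/√0.9584 = 1.021; Δt_2 = 1.021 × 10.98 = 11.22 years.
Leg 3: 69.09 years is already measured on Earth.
Total: 73.14 + 11.22 + 69.09 years.

Δt = 153 years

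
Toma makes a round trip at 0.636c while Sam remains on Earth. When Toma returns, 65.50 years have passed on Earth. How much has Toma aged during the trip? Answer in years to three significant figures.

γ = 1/√(1 − 0.636²) = 1/√0.5955 = 1.296
Toma's clock measures proper time along the trip: τ = Δt/γ = 65.50/1.296 years.

τ = 50.5 years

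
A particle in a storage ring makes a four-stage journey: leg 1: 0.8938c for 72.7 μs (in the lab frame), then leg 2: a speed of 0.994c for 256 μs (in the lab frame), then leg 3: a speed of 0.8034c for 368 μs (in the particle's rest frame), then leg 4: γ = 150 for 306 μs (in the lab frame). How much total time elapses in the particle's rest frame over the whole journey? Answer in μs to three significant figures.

τ = 431 μs

Leg 1: γ = 1/√(1 − 0.8938²) = 1/√0.2011 = 2.230; τ_1 = 72.7/2.230 = 32.60 μs.
Leg 2: γ = 1/√(1 − 0.994²) = 1/√0.01196 = 9.142; τ_2 = 256/9.142 = 28.00 μs.
Leg 3: 368 μs is already measured in the particle's rest frame.
Leg 4: γ = 150; τ_4 = 306/150.0 = 2.040 μs.
Total: 32.60 + 28.00 + 368.0 + 2.040 μs.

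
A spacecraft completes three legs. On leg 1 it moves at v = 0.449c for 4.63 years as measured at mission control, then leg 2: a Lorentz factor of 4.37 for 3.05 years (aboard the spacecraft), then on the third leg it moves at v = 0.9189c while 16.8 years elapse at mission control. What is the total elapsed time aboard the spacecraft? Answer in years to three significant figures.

Leg 1: γ = 1/√(1 − 0.449²) = 1/√0.7984 = 1.119; τ_1 = 4.63/1.119 = 4.137 years.
Leg 2: 3.05 years is already measured aboard the spacecraft.
Leg 3: γ = 1/√(1 − 0.9189²) = 1/√0.1556 = 2.535; τ_3 = 16.8/2.535 = 6.627 years.
Total: 4.137 + 3.050 + 6.627 years.

τ = 13.8 years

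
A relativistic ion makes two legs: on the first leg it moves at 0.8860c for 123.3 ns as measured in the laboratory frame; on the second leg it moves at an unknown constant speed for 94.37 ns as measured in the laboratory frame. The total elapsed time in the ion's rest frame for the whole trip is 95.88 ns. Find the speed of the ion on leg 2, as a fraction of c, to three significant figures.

β = 0.912

Leg 1: γ = 1/√(1 − 0.8860²) = 1/√0.2150 = 2.157; τ_1 = 123.3/2.157 = 57.17 ns.
Leg 2: speed unknown; τ_2 = 94.37/γ_2.
Total proper time: 57.17 + τ_2 = 95.88, so τ_2 = 95.88 − 57.17 = 38.71 ns.
γ_2 = 94.37/38.71 = 2.438; β = √(1 − 1/γ²) = √0.8318.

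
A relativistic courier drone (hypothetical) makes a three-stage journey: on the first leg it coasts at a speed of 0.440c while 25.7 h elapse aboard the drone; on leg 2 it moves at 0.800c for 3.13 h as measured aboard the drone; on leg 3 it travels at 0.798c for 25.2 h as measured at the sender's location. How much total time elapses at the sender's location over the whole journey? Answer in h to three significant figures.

Δt = 59.0 h

Leg 1: γ = 1/√(1 − 0.440²) = 1/√0.8064 = 1.114; Δt_1 = 1.114 × 25.7 = 28.62 h.
Leg 2: γ = 1/√(1 − 0.800²) = 5/3 ≈ 1.667; Δt_2 = 1.667 × 3.13 = 5.217 h.
Leg 3: 25.2 h is already measured at the sender's location.
Total: 28.62 + 5.217 + 25.20 h.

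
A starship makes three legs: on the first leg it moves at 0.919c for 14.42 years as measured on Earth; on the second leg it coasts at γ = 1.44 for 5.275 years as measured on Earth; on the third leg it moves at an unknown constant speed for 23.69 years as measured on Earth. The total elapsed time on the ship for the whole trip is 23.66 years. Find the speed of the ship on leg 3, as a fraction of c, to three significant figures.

β = 0.797

Leg 1: γ = 1/√(1 − 0.919²) = 1/√0.1554 = 2.536; τ_1 = 14.42/2.536 = 5.685 years.
Leg 2: γ = 1.44; τ_2 = 5.275/1.440 = 3.663 years.
Leg 3: speed unknown; τ_3 = 23.69/γ_3.
Total proper time: 5.685 + 3.663 + τ_3 = 23.66, so τ_3 = 23.66 − 9.348 = 14.31 years.
γ_3 = 23.69/14.31 = 1.655; β = √(1 − 1/γ²) = √0.6350.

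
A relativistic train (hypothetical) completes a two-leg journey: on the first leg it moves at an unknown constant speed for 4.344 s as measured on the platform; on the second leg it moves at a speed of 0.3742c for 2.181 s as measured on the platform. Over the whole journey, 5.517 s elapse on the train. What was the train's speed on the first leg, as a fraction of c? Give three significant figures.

β = 0.594

Leg 1: speed unknown; τ_1 = 4.344/γ_1.
Leg 2: γ = 1/√(1 − 0.3742²) = 1/√0.8600 = 1.078; τ_2 = 2.181/1.078 = 2.023 s.
Total proper time: τ_1 + 2.023 = 5.517, so τ_1 = 5.517 − 2.023 = 3.494 s.
γ_1 = 4.344/3.494 = 1.243; β = √(1 − 1/γ²) = √0.3529.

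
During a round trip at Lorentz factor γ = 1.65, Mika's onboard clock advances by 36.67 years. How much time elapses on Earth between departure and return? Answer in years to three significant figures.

Δt = 60.5 years

γ = 1.65
Earth-frame duration is the dilated interval: Δt = γτ = 1.650 × 36.67 years.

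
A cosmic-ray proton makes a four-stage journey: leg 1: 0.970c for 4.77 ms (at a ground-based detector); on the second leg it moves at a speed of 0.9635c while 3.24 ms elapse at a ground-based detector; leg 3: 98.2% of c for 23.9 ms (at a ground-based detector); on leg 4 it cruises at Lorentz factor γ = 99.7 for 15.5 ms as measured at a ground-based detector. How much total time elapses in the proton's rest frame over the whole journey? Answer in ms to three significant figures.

τ = 6.70 ms

Leg 1: γ = 1/√(1 − 0.970²) = 1/√0.05910 = 4.113; τ_1 = 4.77/4.113 = 1.160 ms.
Leg 2: γ = 1/√(1 − 0.9635²) = 1/√0.07167 = 3.735; τ_2 = 3.24/3.735 = 0.8674 ms.
Leg 3: β = 0.982; γ = 1/√(1 − 0.982²) = 1/√0.03568 = 5.294; τ_3 = 23.9/5.294 = 4.514 ms.
Leg 4: γ = 99.7; τ_4 = 15.5/99.70 = 0.1555 ms.
Total: 1.160 + 0.8674 + 4.514 + 0.1555 ms.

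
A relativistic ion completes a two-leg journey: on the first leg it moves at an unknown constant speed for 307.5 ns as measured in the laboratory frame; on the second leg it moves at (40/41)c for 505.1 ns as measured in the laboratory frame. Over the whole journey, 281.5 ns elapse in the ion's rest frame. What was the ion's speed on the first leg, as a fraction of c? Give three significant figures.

Leg 1: speed unknown; τ_1 = 307.5/γ_1.
Leg 2: γ = 1/√(1 − (40/41)²) = 41/9 ≈ 4.556; τ_2 = 505.1/4.556 = 110.9 ns.
Total proper time: τ_1 + 110.9 = 281.5, so τ_1 = 281.5 − 110.9 = 170.6 ns.
γ_1 = 307.5/170.6 = 1.802; β = √(1 − 1/γ²) = √0.6921.

β = 0.832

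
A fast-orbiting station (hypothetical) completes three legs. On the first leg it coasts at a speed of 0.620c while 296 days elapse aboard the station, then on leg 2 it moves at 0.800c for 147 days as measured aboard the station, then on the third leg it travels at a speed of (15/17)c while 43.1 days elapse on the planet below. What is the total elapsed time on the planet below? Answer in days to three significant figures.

Δt = 665 days

Leg 1: γ = 1/√(1 − 0.620²) = 1/√0.6156 = 1.275; Δt_1 = 1.275 × 296 = 377.3 days.
Leg 2: γ = 1/√(1 − 0.800²) = 5/3 ≈ 1.667; Δt_2 = 1.667 × 147 = 245.0 days.
Leg 3: 43.1 days is already measured on the planet below.
Total: 377.3 + 245.0 + 43.10 days.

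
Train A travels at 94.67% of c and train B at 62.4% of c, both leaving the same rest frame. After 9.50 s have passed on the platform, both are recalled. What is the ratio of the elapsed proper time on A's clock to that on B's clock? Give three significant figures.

A: β = 0.9467; γ = 1/√(1 − 0.9467²) = 1/√0.1038 = 3.104. B: β = 0.624; γ = 1/√(1 − 0.624²) = 1/√0.6106 = 1.280.
τ_A/τ_B = γ_B/γ_A = 1.280/3.104 = 0.4122, so τ_A/τ_B = 0.4122.

τ_A/τ_B = 0.412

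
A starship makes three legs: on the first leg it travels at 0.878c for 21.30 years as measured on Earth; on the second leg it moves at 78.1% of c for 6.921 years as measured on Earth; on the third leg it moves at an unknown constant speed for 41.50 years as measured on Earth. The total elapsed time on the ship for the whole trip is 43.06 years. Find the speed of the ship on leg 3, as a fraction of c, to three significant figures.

β = 0.726

Leg 1: γ = 1/√(1 − 0.878²) = 1/√0.2291 = 2.089; τ_1 = 21.30/2.089 = 10.20 years.
Leg 2: β = 0.781; γ = 1/√(1 − 0.781²) = 1/√0.3900 = 1.601; τ_2 = 6.921/1.601 = 4.322 years.
Leg 3: speed unknown; τ_3 = 41.50/γ_3.
Total proper time: 10.20 + 4.322 + τ_3 = 43.06, so τ_3 = 43.06 − 14.52 = 28.54 years.
γ_3 = 41.50/28.54 = 1.454; β = √(1 − 1/γ²) = √0.5270.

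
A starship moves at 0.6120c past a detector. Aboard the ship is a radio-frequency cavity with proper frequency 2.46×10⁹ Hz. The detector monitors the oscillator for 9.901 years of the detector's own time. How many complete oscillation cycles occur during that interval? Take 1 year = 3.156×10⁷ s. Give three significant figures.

γ = 1/√(1 − 0.6120²) = 1/√0.6255 = 1.264
During 9.901 years of lab time, the oscillator's proper time advances by τ = Δt/γ = 9.901/1.264 = 7.830 years = 2.471×10⁸ s.
N = f × τ = 2.46×10⁹ × 2.471×10⁸ = 6.079×10¹⁷.

N = 6.08×10¹⁷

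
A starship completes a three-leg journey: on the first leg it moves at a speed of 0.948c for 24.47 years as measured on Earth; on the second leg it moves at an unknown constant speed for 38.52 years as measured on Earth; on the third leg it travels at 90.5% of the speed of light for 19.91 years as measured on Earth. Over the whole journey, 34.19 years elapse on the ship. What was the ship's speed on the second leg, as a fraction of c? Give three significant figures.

β = 0.885

Leg 1: γ = 1/√(1 − 0.948²) = 1/√0.1013 = 3.142; τ_1 = 24.47/3.142 = 7.788 years.
Leg 2: speed unknown; τ_2 = 38.52/γ_2.
Leg 3: β = 0.905; γ = 1/√(1 − 0.905²) = 1/√0.1810 = 2.351; τ_3 = 19.91/2.351 = 8.470 years.
Total proper time: 7.788 + τ_2 + 8.470 = 34.19, so τ_2 = 34.19 − 16.26 = 17.93 years.
γ_2 = 38.52/17.93 = 2.148; β = √(1 − 1/γ²) = √0.7833.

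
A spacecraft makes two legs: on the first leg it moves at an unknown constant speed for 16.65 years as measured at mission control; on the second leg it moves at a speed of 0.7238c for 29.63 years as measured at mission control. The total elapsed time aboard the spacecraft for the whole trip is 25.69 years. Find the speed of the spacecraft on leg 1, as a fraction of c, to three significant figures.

β = 0.949

Leg 1: speed unknown; τ_1 = 16.65/γ_1.
Leg 2: γ = 1/√(1 − 0.7238²) = 1/√0.4761 = 1.449; τ_2 = 29.63/1.449 = 20.44 years.
Total proper time: τ_1 + 20.44 = 25.69, so τ_1 = 25.69 − 20.44 = 5.245 years.
γ_1 = 16.65/5.245 = 3.174; β = √(1 − 1/γ²) = √0.9008.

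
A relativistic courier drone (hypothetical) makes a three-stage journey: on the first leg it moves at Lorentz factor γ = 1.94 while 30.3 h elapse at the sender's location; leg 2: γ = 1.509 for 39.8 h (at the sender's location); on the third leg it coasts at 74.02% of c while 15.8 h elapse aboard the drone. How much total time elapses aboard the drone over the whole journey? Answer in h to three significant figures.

τ = 57.8 h

Leg 1: γ = 1.94; τ_1 = 30.3/1.940 = 15.62 h.
Leg 2: γ = 1.509; τ_2 = 39.8/1.509 = 26.38 h.
Leg 3: 15.8 h is already measured aboard the drone.
Total: 15.62 + 26.38 + 15.80 h.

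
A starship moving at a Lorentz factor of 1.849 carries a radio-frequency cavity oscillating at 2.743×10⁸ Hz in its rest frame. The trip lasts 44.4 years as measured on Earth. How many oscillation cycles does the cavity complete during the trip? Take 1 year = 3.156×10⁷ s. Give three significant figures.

γ = 1.849
The oscillator's own cycle count is N = f × τ where τ is the proper time on the ship. τ = Δt/γ = 44.4/1.849 = 24.01 years = 7.578×10⁸ s.
N = 2.743×10⁸ × 7.578×10⁸ = 2.079×10¹⁷.

N = 2.08×10¹⁷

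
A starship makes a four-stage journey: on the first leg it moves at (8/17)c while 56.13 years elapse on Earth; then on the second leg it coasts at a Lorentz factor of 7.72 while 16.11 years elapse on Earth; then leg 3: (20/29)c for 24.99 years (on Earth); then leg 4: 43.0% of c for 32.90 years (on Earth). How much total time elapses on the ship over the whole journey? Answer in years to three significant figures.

Leg 1: γ = 1/√(1 − (8/17)²) = 17/15 ≈ 1.133; τ_1 = 56.13/1.133 = 49.53 years.
Leg 2: γ = 7.72; τ_2 = 16.11/7.720 = 2.087 years.
Leg 3: γ = 1/√(1 − (20/29)²) = 29/21 ≈ 1.381; τ_3 = 24.99/1.381 = 18.10 years.
Leg 4: β = 0.430; γ = 1/√(1 − 0.430²) = 1/√0.8151 = 1.108; τ_4 = 32.90/1.108 = 29.70 years.
Total: 49.53 + 2.087 + 18.10 + 29.70 years.

τ = 99.4 years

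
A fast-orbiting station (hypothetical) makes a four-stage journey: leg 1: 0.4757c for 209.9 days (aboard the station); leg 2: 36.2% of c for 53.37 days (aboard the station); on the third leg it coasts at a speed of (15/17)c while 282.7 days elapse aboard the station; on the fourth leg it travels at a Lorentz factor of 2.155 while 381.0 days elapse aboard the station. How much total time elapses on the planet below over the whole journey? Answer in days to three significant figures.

Leg 1: γ = 1/√(1 − 0.4757²) = 1/√0.7737 = 1.137; Δt_1 = 1.137 × 209.9 = 238.6 days.
Leg 2: β = 0.362; γ = 1/√(1 − 0.362²) = 1/√0.8690 = 1.073; Δt_2 = 1.073 × 53.37 = 57.25 days.
Leg 3: γ = 1/√(1 − (15/17)²) = 17/8 = 2.125; Δt_3 = 2.125 × 282.7 = 600.7 days.
Leg 4: γ = 2.155; Δt_4 = 2.155 × 381.0 = 821.1 days.
Total: 238.6 + 57.25 + 600.7 + 821.1 days.

Δt = 1720 days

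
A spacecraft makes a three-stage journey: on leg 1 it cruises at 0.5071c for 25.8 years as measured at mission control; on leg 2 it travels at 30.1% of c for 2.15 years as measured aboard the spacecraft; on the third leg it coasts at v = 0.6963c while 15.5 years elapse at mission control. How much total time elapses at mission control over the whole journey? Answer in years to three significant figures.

Leg 1: 25.8 years is already measured at mission control.
Leg 2: β = 0.301; γ = 1/√(1 − 0.301²) = 1/√0.9094 = 1.049; Δt_2 = 1.049 × 2.15 = 2.255 years.
Leg 3: 15.5 years is already measured at mission control.
Total: 25.80 + 2.255 + 15.50 years.

Δt = 43.6 years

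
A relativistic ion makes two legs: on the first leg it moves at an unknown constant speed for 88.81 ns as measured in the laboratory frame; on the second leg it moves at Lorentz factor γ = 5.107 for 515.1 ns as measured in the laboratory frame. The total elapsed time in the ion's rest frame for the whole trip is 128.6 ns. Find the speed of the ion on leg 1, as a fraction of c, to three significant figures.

β = 0.950

Leg 1: speed unknown; τ_1 = 88.81/γ_1.
Leg 2: γ = 5.107; τ_2 = 515.1/5.107 = 100.9 ns.
Total proper time: τ_1 + 100.9 = 128.6, so τ_1 = 128.6 − 100.9 = 27.74 ns.
γ_1 = 88.81/27.74 = 3.202; β = √(1 − 1/γ²) = √0.9024.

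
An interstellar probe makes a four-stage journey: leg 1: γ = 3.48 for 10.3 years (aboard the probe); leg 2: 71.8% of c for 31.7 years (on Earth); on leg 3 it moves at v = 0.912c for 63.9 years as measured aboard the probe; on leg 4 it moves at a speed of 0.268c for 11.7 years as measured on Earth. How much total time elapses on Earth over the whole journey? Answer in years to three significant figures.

Δt = 235 years

Leg 1: γ = 3.48; Δt_1 = 3.480 × 10.3 = 35.84 years.
Leg 2: 31.7 years is already measured on Earth.
Leg 3: γ = 1/√(1 − 0.912²) = 1/√0.1683 = 2.438; Δt_3 = 2.438 × 63.9 = 155.8 years.
Leg 4: 11.7 years is already measured on Earth.
Total: 35.84 + 31.70 + 155.8 + 11.70 years.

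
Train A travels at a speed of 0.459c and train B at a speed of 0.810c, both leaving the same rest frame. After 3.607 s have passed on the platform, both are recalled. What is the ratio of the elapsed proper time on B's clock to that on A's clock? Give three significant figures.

τ_B/τ_A = 0.660

A: γ = 1/√(1 − 0.459²) = 1/√0.7893 = 1.126. B: γ = 1/√(1 − 0.810²) = 1/√0.3439 = 1.705.
τ_A/τ_B = γ_B/γ_A = 1.705/1.126 = 1.515, so τ_B/τ_A = 0.6601.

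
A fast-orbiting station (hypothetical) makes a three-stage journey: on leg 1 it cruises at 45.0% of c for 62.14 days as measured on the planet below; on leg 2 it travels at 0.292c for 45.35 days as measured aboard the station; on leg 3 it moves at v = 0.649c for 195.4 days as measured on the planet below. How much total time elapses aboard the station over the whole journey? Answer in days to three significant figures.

τ = 250 days

Leg 1: β = 0.450; γ = 1/√(1 − 0.450²) = 1/√0.7975 = 1.120; τ_1 = 62.14/1.120 = 55.49 days.
Leg 2: 45.35 days is already measured aboard the station.
Leg 3: γ = 1/√(1 − 0.649²) = 1/√0.5788 = 1.314; τ_3 = 195.4/1.314 = 148.7 days.
Total: 55.49 + 45.35 + 148.7 days.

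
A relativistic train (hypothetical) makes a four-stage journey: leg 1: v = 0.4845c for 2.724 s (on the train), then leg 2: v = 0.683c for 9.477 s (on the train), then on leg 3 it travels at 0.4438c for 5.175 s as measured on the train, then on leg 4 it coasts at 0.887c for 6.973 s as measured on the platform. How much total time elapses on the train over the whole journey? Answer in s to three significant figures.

τ = 20.6 s

Leg 1: 2.724 s is already measured on the train.
Leg 2: 9.477 s is already measured on the train.
Leg 3: 5.175 s is already measured on the train.
Leg 4: γ = 1/√(1 − 0.887²) = 1/√0.2132 = 2.166; τ_4 = 6.973/2.166 = 3.220 s.
Total: 2.724 + 9.477 + 5.175 + 3.220 s.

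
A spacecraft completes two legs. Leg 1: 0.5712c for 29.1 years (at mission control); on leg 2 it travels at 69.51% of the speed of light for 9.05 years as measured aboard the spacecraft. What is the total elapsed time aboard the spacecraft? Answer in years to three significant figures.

Leg 1: γ = 1/√(1 − 0.5712²) = 1/√0.6737 = 1.218; τ_1 = 29.1/1.218 = 23.89 years.
Leg 2: 9.05 years is already measured aboard the spacecraft.
Total: 23.89 + 9.050 years.

τ = 32.9 years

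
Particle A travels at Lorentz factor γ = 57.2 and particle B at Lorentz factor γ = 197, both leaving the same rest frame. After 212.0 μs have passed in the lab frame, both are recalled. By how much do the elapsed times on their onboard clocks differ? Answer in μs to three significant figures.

|τ_A − τ_B| = 2.63 μs

A: γ = 57.2; τ_A = 212.0/57.20 = 3.706 μs.
B: γ = 197; τ_B = 212.0/197.0 = 1.076 μs.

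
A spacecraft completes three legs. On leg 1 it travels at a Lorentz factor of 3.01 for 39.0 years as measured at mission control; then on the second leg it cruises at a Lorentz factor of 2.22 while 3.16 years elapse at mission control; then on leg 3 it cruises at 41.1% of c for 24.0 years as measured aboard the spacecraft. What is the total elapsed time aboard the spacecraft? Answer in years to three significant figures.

Leg 1: γ = 3.01; τ_1 = 39.0/3.010 = 12.96 years.
Leg 2: γ = 2.22; τ_2 = 3.16/2.220 = 1.423 years.
Leg 3: 24.0 years is already measured aboard the spacecraft.
Total: 12.96 + 1.423 + 24.00 years.

τ = 38.4 years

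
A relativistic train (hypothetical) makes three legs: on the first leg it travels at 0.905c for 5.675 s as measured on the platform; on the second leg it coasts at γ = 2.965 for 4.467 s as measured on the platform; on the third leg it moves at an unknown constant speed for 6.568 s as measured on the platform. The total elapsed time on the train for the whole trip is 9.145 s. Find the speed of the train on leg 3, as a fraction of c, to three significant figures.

Leg 1: γ = 1/√(1 − 0.905²) = 1/√0.1810 = 2.351; τ_1 = 5.675/2.351 = 2.414 s.
Leg 2: γ = 2.965; τ_2 = 4.467/2.965 = 1.507 s.
Leg 3: speed unknown; τ_3 = 6.568/γ_3.
Total proper time: 2.414 + 1.507 + τ_3 = 9.145, so τ_3 = 9.145 − 3.921 = 5.224 s.
γ_3 = 6.568/5.224 = 1.257; β = √(1 − 1/γ²) = √0.3673.

β = 0.606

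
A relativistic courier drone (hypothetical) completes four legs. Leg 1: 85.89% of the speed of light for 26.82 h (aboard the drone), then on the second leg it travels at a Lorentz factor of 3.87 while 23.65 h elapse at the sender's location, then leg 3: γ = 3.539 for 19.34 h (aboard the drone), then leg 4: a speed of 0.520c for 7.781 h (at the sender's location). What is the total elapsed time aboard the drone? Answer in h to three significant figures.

τ = 58.9 h

Leg 1: 26.82 h is already measured aboard the drone.
Leg 2: γ = 3.87; τ_2 = 23.65/3.870 = 6.111 h.
Leg 3: 19.34 h is already measured aboard the drone.
Leg 4: γ = 1/√(1 − 0.520²) = 1/√0.7296 = 1.171; τ_4 = 7.781/1.171 = 6.646 h.
Total: 26.82 + 6.111 + 19.34 + 6.646 h.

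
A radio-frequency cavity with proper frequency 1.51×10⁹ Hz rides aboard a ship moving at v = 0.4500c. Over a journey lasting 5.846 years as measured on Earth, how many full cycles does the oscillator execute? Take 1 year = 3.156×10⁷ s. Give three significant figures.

N = 2.49×10¹⁷

γ = 1/√(1 − 0.4500²) = 1/√0.7975 = 1.120
The oscillator's own cycle count is N = f × τ where τ is the proper time on the ship. τ = Δt/γ = 5.846/1.120 = 5.221 years = 1.648×10⁸ s.
N = 1.51×10⁹ × 1.648×10⁸ = 2.488×10¹⁷.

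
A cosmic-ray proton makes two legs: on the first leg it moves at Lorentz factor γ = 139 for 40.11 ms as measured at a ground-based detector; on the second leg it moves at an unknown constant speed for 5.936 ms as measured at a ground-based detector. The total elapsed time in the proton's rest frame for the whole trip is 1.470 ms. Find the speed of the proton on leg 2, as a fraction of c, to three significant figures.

β = 0.980

Leg 1: γ = 139; τ_1 = 40.11/139.0 = 0.2886 ms.
Leg 2: speed unknown; τ_2 = 5.936/γ_2.
Total proper time: 0.2886 + τ_2 = 1.470, so τ_2 = 1.470 − 0.2886 = 1.181 ms.
γ_2 = 5.936/1.181 = 5.024; β = √(1 − 1/γ²) = √0.9604.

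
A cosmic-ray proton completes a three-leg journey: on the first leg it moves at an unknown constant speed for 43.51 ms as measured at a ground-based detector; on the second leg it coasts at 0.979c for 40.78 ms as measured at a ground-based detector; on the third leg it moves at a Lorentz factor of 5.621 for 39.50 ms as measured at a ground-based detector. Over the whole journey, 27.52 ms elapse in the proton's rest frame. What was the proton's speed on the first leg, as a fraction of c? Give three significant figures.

β = 0.960

Leg 1: speed unknown; τ_1 = 43.51/γ_1.
Leg 2: γ = 1/√(1 − 0.979²) = 1/√0.04156 = 4.905; τ_2 = 40.78/4.905 = 8.313 ms.
Leg 3: γ = 5.621; τ_3 = 39.50/5.621 = 7.027 ms.
Total proper time: τ_1 + 8.313 + 7.027 = 27.52, so τ_1 = 27.52 − 15.34 = 12.18 ms.
γ_1 = 43.51/12.18 = 3.572; β = √(1 − 1/γ²) = √0.9216.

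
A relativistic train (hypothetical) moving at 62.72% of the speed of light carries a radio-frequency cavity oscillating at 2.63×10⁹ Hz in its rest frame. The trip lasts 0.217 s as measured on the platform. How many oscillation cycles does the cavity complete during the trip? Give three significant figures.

β = 0.6272; γ = 1/√(1 − 0.6272²) = 1/√0.6066 = 1.284
The oscillator's own cycle count is N = f × τ where τ is the proper time on the train. τ = Δt/γ = 0.217/1.284 = 0.1690 s = 1.690×10⁻¹ s.
N = 2.63×10⁹ × 1.690×10⁻¹ = 4.445×10⁸.

N = 4.45×10⁸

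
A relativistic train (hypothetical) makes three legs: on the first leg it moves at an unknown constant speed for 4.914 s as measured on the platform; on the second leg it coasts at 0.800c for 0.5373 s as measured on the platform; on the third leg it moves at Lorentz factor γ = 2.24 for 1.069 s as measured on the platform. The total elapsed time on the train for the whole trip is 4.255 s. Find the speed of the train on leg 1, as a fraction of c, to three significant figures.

β = 0.711

Leg 1: speed unknown; τ_1 = 4.914/γ_1.
Leg 2: γ = 1/√(1 − 0.800²) = 5/3 ≈ 1.667; τ_2 = 0.5373/1.667 = 0.3224 s.
Leg 3: γ = 2.24; τ_3 = 1.069/2.240 = 0.4772 s.
Total proper time: τ_1 + 0.3224 + 0.4772 = 4.255, so τ_1 = 4.255 − 0.7996 = 3.455 s.
γ_1 = 4.914/3.455 = 1.422; β = √(1 − 1/γ²) = √0.5055.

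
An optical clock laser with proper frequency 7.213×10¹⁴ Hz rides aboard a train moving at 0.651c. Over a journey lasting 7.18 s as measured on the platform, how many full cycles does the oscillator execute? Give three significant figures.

N = 3.93×10¹⁵

γ = 1/√(1 − 0.651²) = 1/√0.5762 = 1.317
The oscillator's own cycle count is N = f × τ where τ is the proper time on the train. τ = Δt/γ = 7.18/1.317 = 5.450 s = 5.450×10⁰ s.
N = 7.213×10¹⁴ × 5.450×10⁰ = 3.931×10¹⁵.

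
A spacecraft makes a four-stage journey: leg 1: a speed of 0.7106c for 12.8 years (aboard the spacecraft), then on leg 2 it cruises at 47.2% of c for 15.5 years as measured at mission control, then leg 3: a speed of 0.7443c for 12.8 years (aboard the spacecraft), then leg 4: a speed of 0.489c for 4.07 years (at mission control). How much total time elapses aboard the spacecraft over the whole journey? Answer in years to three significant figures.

τ = 42.8 years

Leg 1: 12.8 years is already measured aboard the spacecraft.
Leg 2: β = 0.472; γ = 1/√(1 − 0.472²) = 1/√0.7772 = 1.134; τ_2 = 15.5/1.134 = 13.66 years.
Leg 3: 12.8 years is already measured aboard the spacecraft.
Leg 4: γ = 1/√(1 − 0.489²) = 1/√0.7609 = 1.146; τ_4 = 4.07/1.146 = 3.550 years.
Total: 12.80 + 13.66 + 12.80 + 3.550 years.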